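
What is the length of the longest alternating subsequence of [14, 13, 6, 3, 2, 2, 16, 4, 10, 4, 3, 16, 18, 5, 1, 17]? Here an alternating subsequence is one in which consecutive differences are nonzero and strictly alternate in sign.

Track the best alternating length ending on an up-step vs a down-step at each position: up/down = 1/1, 1/2, 1/2, 1/2, 1/2, 1/2, 3/1, 3/4, 5/4, 3/6, 3/6, 7/1, 7/1, 7/8, 1/8, 9/8.
The maximum over both is 9; one such subsequence is 14, 13, 16, 4, 10, 4, 16, 5, 17.

9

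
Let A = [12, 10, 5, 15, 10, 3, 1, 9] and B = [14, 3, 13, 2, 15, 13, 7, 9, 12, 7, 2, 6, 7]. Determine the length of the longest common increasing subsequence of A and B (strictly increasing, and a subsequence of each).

2

For each value that appears in both, track the longest common increasing run ending there.
The best achievable length is 2; one witness is 3, 9 (A-positions 6,8, B-positions 2,8).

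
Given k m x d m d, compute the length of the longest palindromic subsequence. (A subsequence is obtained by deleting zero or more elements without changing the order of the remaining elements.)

Using dp[i][j] = 2 + dp[i+1][j−1] if the ends match, else max(dp[i+1][j], dp[i][j−1]):
dp[1][6] = 3. A witness is dmd at positions 4,5,6.

3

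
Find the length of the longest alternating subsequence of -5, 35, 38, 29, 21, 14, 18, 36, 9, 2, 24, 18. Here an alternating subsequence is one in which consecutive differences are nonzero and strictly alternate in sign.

Track the best alternating length ending on an up-step vs a down-step at each position: up/down = 1/1, 2/1, 2/1, 2/3, 2/3, 2/3, 4/3, 4/3, 2/5, 2/5, 6/5, 6/7.
The maximum over both is 7; one such subsequence is -5, 35, 14, 18, 9, 24, 18.

7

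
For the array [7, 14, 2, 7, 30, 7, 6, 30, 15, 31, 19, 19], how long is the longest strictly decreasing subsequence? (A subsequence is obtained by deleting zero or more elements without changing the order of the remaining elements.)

One longest decreasing subsequence is 14, 7, 6 (positions 2,4,7), of length 3; no longer one exists.

3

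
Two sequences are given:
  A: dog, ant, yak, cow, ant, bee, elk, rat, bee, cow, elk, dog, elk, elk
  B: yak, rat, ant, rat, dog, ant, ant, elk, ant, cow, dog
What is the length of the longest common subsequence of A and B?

6

A longest common subsequence is dog, ant, ant, elk, cow, dog (length 6); the LCS DP confirms no longer common subsequence exists.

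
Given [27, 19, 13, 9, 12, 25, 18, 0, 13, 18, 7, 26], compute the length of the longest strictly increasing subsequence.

One longest increasing subsequence is 9, 12, 13, 18, 26 (positions 4,5,9,10,12), of length 5; no longer one exists.

5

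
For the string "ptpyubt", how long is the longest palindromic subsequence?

Using dp[i][j] = 2 + dp[i+1][j−1] if the ends match, else max(dp[i+1][j], dp[i][j−1]):
dp[1][7] = 3. A witness is tbt at positions 2,6,7.

3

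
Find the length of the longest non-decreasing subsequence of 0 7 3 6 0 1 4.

4

Let dp[i] be the longest non-decreasing subsequence ending at position i. Then dp = [1, 2, 2, 3, 2, 3, 4].
The maximum is 4; one witness is 0, 0, 1, 4 at positions 1,5,6,7.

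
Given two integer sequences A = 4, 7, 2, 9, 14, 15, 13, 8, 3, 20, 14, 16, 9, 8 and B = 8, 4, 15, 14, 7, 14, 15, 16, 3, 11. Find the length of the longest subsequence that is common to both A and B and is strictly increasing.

5

A longest common strictly increasing subsequence is 4, 7, 14, 15, 16 (length 5); it appears in order in both A and B, and no longer such subsequence exists.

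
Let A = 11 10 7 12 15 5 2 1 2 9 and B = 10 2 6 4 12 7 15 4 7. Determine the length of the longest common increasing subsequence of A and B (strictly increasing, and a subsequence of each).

For each value that appears in both, track the longest common increasing run ending there.
The best achievable length is 3; one witness is 10, 12, 15 (A-positions 2,4,5, B-positions 1,5,7).

3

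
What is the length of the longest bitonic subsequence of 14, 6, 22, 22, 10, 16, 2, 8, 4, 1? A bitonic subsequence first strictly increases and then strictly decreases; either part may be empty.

6

Let inc[i] be the LIS ending at i and dec[i] the longest strictly decreasing subsequence starting at i. inc = [1, 1, 2, 2, 2, 3, 1, 2, 2, 1], dec = [5, 3, 5, 5, 4, 4, 2, 3, 2, 1].
max_i inc[i]+dec[i]−1 = 6, with one witness 14, 22, 16, 8, 4, 1.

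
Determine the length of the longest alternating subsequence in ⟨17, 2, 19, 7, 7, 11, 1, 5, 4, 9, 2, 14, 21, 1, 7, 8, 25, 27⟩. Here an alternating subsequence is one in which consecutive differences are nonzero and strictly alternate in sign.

Track the best alternating length ending on an up-step vs a down-step at each position: up/down = 1/1, 1/2, 3/1, 3/4, 3/4, 5/4, 1/6, 7/6, 7/8, 9/6, 7/10, 11/4, 11/1, 1/12, 13/12, 13/12, 13/1, 13/1.
The maximum over both is 13; one such subsequence is 17, 2, 19, 7, 11, 1, 5, 4, 9, 2, 14, 1, 7.

13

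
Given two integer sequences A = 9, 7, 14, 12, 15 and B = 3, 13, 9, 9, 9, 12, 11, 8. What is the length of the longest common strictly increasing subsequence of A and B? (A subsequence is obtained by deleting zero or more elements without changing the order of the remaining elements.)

For each value that appears in both, track the longest common increasing run ending there.
The best achievable length is 2; one witness is 9, 12 (A-positions 1,4, B-positions 3,6).

2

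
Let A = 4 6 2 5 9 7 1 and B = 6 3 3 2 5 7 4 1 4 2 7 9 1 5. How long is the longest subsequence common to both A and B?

5

A longest common subsequence is 6, 2, 5, 9, 1 (length 5); the LCS DP confirms no longer common subsequence exists.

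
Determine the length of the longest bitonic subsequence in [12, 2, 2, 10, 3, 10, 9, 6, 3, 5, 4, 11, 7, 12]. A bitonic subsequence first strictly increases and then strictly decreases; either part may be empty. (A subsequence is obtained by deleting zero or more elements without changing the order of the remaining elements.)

Let inc[i] be the LIS ending at i and dec[i] the longest strictly decreasing subsequence starting at i. inc = [1, 1, 1, 2, 2, 3, 3, 3, 2, 3, 3, 4, 4, 5], dec = [6, 1, 1, 5, 1, 5, 4, 3, 1, 2, 1, 2, 1, 1].
max_i inc[i]+dec[i]−1 = 7, with one witness 2, 3, 10, 9, 6, 5, 4.

7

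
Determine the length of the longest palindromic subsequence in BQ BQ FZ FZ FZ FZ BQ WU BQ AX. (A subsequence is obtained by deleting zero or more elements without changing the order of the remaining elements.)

8

Using dp[i][j] = 2 + dp[i+1][j−1] if the ends match, else max(dp[i+1][j], dp[i][j−1]):
dp[1][10] = 8. A witness is BQ BQ FZ FZ FZ FZ BQ BQ at positions 1,2,3,4,5,6,7,9.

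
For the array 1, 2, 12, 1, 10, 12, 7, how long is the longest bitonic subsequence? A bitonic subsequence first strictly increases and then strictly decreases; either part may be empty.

5

One longest bitonic subsequence is 1, 2, 12, 10, 7 (positions 1,2,3,5,7): it rises to 12 then falls. Length 5 is optimal.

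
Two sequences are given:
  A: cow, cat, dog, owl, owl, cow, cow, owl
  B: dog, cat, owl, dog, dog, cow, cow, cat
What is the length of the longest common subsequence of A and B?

4

Backtracking the LCS table gives one alignment: cat (A2,B2) → dog (A3,B5) → cow (A6,B6) → cow (A7,B7).
So the longest common subsequence has length 4.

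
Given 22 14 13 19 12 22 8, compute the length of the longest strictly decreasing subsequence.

Let dp[i] be the longest decreasing subsequence ending at position i. Then dp = [1, 2, 3, 2, 4, 1, 5].
The maximum is 5; one witness is 22, 14, 13, 12, 8 at positions 1,2,3,5,7.

5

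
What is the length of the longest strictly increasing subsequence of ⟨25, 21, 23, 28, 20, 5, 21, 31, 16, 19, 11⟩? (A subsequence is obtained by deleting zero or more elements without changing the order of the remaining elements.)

Scanning left to right, the best length ending at each element is: 25→1, 21→1, 23→2, 28→3, 20→1, 5→1, 21→2, 31→4, 16→2, 19→3, 11→2.
So the longest increasing subsequence has length 4, e.g. 21, 23, 28, 31.

4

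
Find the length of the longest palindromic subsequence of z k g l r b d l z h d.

5

One longest palindromic subsequence is zldlz (positions 1,4,7,8,9); it reads the same forward and backward, and the interval DP gives dp[1][11] = 5.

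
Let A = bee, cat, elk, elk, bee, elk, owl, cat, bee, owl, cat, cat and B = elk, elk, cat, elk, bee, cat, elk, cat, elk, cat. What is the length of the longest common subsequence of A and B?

6

Backtracking the LCS table gives one alignment: cat (A2,B3) → elk (A4,B4) → bee (A5,B5) → elk (A6,B7) → cat (A8,B8) → cat (A12,B10).
So the longest common subsequence has length 6.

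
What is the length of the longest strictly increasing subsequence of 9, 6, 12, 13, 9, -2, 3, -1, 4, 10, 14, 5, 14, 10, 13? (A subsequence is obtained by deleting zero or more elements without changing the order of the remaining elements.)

6

Let dp[i] be the longest increasing subsequence ending at position i. Then dp = [1, 1, 2, 3, 2, 1, 2, 2, 3, 4, 5, 4, 5, 5, 6].
The maximum is 6; one witness is -2, 3, 4, 5, 10, 13 at positions 6,7,9,12,14,15.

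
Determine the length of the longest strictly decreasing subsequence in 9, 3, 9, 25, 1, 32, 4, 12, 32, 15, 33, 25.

Let dp[i] be the longest decreasing subsequence ending at position i. Then dp = [1, 2, 1, 1, 3, 1, 2, 2, 1, 2, 1, 2].
The maximum is 3; one witness is 9, 3, 1 at positions 1,2,5.

3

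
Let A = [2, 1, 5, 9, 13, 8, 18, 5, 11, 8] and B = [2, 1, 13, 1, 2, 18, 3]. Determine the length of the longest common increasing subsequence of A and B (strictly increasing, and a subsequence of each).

For each value that appears in both, track the longest common increasing run ending there.
The best achievable length is 3; one witness is 2, 13, 18 (A-positions 1,5,7, B-positions 1,3,6).

3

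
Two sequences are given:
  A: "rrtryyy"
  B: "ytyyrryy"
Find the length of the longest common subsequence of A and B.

Backtracking the LCS table gives one alignment: r (A2,B5) → r (A4,B6) → y (A6,B7) → y (A7,B8).
So the longest common subsequence has length 4.

4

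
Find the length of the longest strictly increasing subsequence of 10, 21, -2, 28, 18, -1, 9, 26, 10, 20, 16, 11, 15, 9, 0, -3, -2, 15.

6

Scanning left to right, the best length ending at each element is: 10→1, 21→2, -2→1, 28→3, 18→2, -1→2, 9→3, 26→4, 10→4, 20→5, 16→5, 11→5, 15→6, 9→3, 0→3, -3→1, -2→2, 15→6.
So the longest increasing subsequence has length 6, e.g. -2, -1, 9, 10, 11, 15.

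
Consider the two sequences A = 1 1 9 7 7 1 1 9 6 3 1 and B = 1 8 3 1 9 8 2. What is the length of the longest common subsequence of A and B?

3

A longest common subsequence is 1, 1, 9 (length 3); the LCS DP confirms no longer common subsequence exists.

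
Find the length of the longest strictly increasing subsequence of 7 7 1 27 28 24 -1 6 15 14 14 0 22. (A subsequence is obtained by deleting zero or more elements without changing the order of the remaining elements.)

4

One longest increasing subsequence is 1, 6, 15, 22 (positions 3,8,9,13), of length 4; no longer one exists.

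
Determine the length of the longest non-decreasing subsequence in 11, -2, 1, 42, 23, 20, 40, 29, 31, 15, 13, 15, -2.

Scanning left to right, the best length ending at each element is: 11→1, -2→1, 1→2, 42→3, 23→3, 20→3, 40→4, 29→4, 31→5, 15→3, 13→3, 15→4, -2→2.
So the longest non-decreasing subsequence has length 5, e.g. -2, 1, 23, 29, 31.

5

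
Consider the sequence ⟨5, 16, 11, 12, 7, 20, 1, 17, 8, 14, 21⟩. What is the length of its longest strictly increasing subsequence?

5

Let dp[i] be the longest increasing subsequence ending at position i. Then dp = [1, 2, 2, 3, 2, 4, 1, 4, 3, 4, 5].
The maximum is 5; one witness is 5, 11, 12, 20, 21 at positions 1,3,4,6,11.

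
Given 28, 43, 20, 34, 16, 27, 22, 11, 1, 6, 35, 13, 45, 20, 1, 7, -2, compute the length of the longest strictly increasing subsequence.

Let dp[i] be the longest increasing subsequence ending at position i. Then dp = [1, 2, 1, 2, 1, 2, 2, 1, 1, 2, 3, 3, 4, 4, 1, 3, 1].
The maximum is 4; one witness is 28, 34, 35, 45 at positions 1,4,11,13.

4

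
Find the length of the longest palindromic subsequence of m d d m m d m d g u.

6

One longest palindromic subsequence is ddmmdd (positions 2,3,4,5,6,8); it reads the same forward and backward, and the interval DP gives dp[1][10] = 6.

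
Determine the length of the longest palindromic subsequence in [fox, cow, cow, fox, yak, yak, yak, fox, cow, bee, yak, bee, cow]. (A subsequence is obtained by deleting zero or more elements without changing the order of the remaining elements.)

9

One longest palindromic subsequence is cow cow fox yak yak yak fox cow cow (positions 2,3,4,5,6,7,8,9,13); it reads the same forward and backward, and the interval DP gives dp[1][13] = 9.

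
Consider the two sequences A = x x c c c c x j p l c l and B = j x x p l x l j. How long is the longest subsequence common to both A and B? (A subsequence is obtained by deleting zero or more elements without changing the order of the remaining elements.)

5

A longest common subsequence is xxpll (length 5); the LCS DP confirms no longer common subsequence exists.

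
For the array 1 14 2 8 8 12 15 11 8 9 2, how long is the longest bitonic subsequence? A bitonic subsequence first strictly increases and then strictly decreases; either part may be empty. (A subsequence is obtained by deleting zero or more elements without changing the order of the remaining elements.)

One longest bitonic subsequence is 1, 2, 8, 12, 15, 11, 9, 2 (positions 1,3,4,6,7,8,10,11): it rises to 15 then falls. Length 8 is optimal.

8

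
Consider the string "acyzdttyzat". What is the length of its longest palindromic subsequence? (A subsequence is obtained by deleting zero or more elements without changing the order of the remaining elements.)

6

One longest palindromic subsequence is azttza (positions 1,4,6,7,9,10); it reads the same forward and backward, and the interval DP gives dp[1][11] = 6.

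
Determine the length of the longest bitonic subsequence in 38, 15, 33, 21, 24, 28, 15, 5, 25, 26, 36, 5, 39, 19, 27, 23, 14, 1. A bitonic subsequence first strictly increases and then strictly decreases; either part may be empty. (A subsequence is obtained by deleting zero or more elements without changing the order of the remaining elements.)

11

One longest bitonic subsequence is 15, 21, 24, 25, 26, 36, 39, 27, 23, 14, 1 (positions 2,4,5,9,10,11,13,15,16,17,18): it rises to 39 then falls. Length 11 is optimal.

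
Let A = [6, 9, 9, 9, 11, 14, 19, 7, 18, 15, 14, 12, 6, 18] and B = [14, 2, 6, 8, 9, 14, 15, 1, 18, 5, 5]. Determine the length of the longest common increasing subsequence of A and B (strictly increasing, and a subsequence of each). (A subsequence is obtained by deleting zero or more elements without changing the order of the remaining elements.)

5

A longest common strictly increasing subsequence is 6, 9, 14, 15, 18 (length 5); it appears in order in both A and B, and no longer such subsequence exists.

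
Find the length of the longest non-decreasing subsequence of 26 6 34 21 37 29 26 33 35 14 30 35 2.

One longest non-decreasing subsequence is 6, 21, 29, 33, 35, 35 (positions 2,4,6,8,9,12), of length 6; no longer one exists.

6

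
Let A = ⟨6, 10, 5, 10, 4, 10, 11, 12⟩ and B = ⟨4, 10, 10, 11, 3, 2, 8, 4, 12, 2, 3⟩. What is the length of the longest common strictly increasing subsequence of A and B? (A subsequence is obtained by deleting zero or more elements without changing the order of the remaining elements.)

4

A longest common strictly increasing subsequence is 4, 10, 11, 12 (length 4); it appears in order in both A and B, and no longer such subsequence exists.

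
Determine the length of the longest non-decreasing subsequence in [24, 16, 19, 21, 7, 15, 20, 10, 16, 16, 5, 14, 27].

Scanning left to right, the best length ending at each element is: 24→1, 16→1, 19→2, 21→3, 7→1, 15→2, 20→3, 10→2, 16→3, 16→4, 5→1, 14→3, 27→5.
So the longest non-decreasing subsequence has length 5, e.g. 7, 15, 16, 16, 27.

5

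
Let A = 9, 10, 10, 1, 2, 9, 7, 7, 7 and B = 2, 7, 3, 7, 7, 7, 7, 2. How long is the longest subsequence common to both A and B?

4

A longest common subsequence is 2, 7, 7, 7 (length 4); the LCS DP confirms no longer common subsequence exists.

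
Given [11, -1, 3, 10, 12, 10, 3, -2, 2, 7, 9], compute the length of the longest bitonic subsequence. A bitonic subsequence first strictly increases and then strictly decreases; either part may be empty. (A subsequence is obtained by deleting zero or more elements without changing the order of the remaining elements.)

7

Let inc[i] be the LIS ending at i and dec[i] the longest strictly decreasing subsequence starting at i. inc = [1, 1, 2, 3, 4, 3, 2, 1, 2, 3, 4], dec = [4, 2, 2, 3, 4, 3, 2, 1, 1, 1, 1].
max_i inc[i]+dec[i]−1 = 7, with one witness -1, 3, 10, 12, 10, 3, 2.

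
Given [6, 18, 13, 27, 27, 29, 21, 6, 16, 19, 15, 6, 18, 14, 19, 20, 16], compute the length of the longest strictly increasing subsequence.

Let dp[i] be the longest increasing subsequence ending at position i. Then dp = [1, 2, 2, 3, 3, 4, 3, 1, 3, 4, 3, 1, 4, 3, 5, 6, 4].
The maximum is 6; one witness is 6, 13, 16, 18, 19, 20 at positions 1,3,9,13,15,16.

6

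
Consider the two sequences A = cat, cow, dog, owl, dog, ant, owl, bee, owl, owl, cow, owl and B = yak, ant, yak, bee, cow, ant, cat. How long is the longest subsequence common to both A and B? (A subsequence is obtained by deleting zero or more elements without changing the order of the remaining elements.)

3

Backtracking the LCS table gives one alignment: ant (A6,B2) → bee (A8,B4) → cow (A11,B5).
So the longest common subsequence has length 3.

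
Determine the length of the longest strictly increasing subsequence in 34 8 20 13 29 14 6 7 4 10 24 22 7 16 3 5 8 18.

Let dp[i] be the longest increasing subsequence ending at position i. Then dp = [1, 1, 2, 2, 3, 3, 1, 2, 1, 3, 4, 4, 2, 4, 1, 2, 3, 5].
The maximum is 5; one witness is 8, 13, 14, 16, 18 at positions 2,4,6,14,18.

5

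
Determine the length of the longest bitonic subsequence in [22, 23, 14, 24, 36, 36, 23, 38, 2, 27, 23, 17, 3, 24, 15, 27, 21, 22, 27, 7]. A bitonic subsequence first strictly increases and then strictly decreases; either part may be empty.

10

Let inc[i] be the LIS ending at i and dec[i] the longest strictly decreasing subsequence starting at i. inc = [1, 2, 1, 3, 4, 4, 2, 5, 1, 4, 2, 2, 2, 3, 3, 4, 4, 5, 6, 3], dec = [4, 4, 2, 5, 6, 6, 4, 6, 1, 5, 4, 3, 1, 3, 2, 3, 2, 2, 2, 1].
max_i inc[i]+dec[i]−1 = 10, with one witness 22, 23, 24, 36, 38, 27, 23, 17, 15, 7.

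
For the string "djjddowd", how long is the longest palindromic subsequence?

One longest palindromic subsequence is dddd (positions 1,4,5,8); it reads the same forward and backward, and the interval DP gives dp[1][8] = 4.

4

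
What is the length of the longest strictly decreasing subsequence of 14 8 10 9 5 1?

5

Scanning left to right, the best length ending at each element is: 14→1, 8→2, 10→2, 9→3, 5→4, 1→5.
So the longest decreasing subsequence has length 5, e.g. 14, 10, 9, 5, 1.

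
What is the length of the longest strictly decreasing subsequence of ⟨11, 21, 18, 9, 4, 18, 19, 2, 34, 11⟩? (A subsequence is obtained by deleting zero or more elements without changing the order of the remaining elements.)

5

One longest decreasing subsequence is 21, 18, 9, 4, 2 (positions 2,3,4,5,8), of length 5; no longer one exists.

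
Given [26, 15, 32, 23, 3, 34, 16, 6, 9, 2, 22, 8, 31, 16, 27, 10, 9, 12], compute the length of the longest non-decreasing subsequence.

Let dp[i] be the longest non-decreasing subsequence ending at position i. Then dp = [1, 1, 2, 2, 1, 3, 2, 2, 3, 1, 4, 3, 5, 4, 5, 4, 4, 5].
The maximum is 5; one witness is 3, 6, 9, 22, 31 at positions 5,8,9,11,13.

5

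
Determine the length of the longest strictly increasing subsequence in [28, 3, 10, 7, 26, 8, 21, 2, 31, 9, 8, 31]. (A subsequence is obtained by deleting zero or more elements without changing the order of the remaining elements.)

Let dp[i] be the longest increasing subsequence ending at position i. Then dp = [1, 1, 2, 2, 3, 3, 4, 1, 5, 4, 3, 5].
The maximum is 5; one witness is 3, 7, 8, 21, 31 at positions 2,4,6,7,9.

5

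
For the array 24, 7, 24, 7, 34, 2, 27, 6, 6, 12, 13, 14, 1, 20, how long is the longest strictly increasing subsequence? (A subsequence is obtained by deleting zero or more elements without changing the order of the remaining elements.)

Scanning left to right, the best length ending at each element is: 24→1, 7→1, 24→2, 7→1, 34→3, 2→1, 27→3, 6→2, 6→2, 12→3, 13→4, 14→5, 1→1, 20→6.
So the longest increasing subsequence has length 6, e.g. 2, 6, 12, 13, 14, 20.

6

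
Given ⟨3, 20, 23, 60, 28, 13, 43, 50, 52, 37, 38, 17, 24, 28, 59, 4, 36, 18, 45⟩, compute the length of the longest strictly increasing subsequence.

Let dp[i] be the longest increasing subsequence ending at position i. Then dp = [1, 2, 3, 4, 4, 2, 5, 6, 7, 5, 6, 3, 4, 5, 8, 2, 6, 4, 7].
The maximum is 8; one witness is 3, 20, 23, 28, 43, 50, 52, 59 at positions 1,2,3,5,7,8,9,15.

8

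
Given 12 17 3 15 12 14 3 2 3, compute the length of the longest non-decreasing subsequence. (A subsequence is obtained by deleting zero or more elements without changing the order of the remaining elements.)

3

One longest non-decreasing subsequence is 12, 12, 14 (positions 1,5,6), of length 3; no longer one exists.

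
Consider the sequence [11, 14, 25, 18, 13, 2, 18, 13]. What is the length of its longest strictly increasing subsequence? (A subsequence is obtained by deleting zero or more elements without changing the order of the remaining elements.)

Let dp[i] be the longest increasing subsequence ending at position i. Then dp = [1, 2, 3, 3, 2, 1, 3, 2].
The maximum is 3; one witness is 11, 14, 25 at positions 1,2,3.

3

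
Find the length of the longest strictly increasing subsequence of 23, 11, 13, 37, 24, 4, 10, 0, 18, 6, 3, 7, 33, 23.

Let dp[i] be the longest increasing subsequence ending at position i. Then dp = [1, 1, 2, 3, 3, 1, 2, 1, 3, 2, 2, 3, 4, 4].
The maximum is 4; one witness is 11, 13, 24, 33 at positions 2,3,5,13.

4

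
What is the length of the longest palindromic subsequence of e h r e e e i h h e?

Using dp[i][j] = 2 + dp[i+1][j−1] if the ends match, else max(dp[i+1][j], dp[i][j−1]):
dp[1][10] = 7. A witness is eheeehe at positions 1,2,4,5,6,9,10.

7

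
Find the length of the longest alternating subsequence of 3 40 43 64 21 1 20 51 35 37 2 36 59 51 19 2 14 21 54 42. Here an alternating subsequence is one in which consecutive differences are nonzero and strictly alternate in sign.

A longest alternating subsequence is 3, 40, 21, 51, 35, 37, 2, 59, 51, 54, 42 (positions 1,2,5,8,9,10,11,13,14,19,20); its 10 consecutive differences strictly alternate in sign, and length 11 is optimal.

11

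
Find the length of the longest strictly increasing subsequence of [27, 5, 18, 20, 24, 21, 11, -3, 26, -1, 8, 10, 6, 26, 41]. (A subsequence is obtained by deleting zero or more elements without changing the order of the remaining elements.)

Let dp[i] be the longest increasing subsequence ending at position i. Then dp = [1, 1, 2, 3, 4, 4, 2, 1, 5, 2, 3, 4, 3, 5, 6].
The maximum is 6; one witness is 5, 18, 20, 24, 26, 41 at positions 2,3,4,5,9,15.

6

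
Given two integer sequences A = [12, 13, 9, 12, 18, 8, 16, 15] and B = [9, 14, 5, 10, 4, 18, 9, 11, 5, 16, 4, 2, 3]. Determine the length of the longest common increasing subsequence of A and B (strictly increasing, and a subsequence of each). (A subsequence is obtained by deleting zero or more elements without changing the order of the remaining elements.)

2

A longest common strictly increasing subsequence is 9, 18 (length 2); it appears in order in both A and B, and no longer such subsequence exists.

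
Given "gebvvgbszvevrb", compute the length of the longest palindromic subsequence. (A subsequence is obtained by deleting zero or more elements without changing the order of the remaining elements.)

Using dp[i][j] = 2 + dp[i+1][j−1] if the ends match, else max(dp[i+1][j], dp[i][j−1]):
dp[1][14] = 7. A witness is bvvzvvb at positions 3,4,5,9,10,12,14.

7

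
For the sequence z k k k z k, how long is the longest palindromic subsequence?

5

Using dp[i][j] = 2 + dp[i+1][j−1] if the ends match, else max(dp[i+1][j], dp[i][j−1]):
dp[1][6] = 5. A witness is zkkkz at positions 1,2,3,4,5.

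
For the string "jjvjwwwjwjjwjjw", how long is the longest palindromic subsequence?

10

One longest palindromic subsequence is jjjwwwwjjj (positions 1,2,4,5,6,7,9,11,13,14); it reads the same forward and backward, and the interval DP gives dp[1][15] = 10.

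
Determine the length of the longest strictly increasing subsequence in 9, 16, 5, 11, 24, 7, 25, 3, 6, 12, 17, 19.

One longest increasing subsequence is 9, 11, 12, 17, 19 (positions 1,4,10,11,12), of length 5; no longer one exists.

5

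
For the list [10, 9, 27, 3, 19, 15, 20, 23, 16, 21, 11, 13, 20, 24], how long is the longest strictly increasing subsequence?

One longest increasing subsequence is 10, 19, 20, 23, 24 (positions 1,5,7,8,14), of length 5; no longer one exists.

5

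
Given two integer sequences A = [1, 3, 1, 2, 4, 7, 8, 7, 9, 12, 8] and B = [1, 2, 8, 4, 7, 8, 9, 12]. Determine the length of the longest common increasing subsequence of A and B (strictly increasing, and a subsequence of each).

A longest common strictly increasing subsequence is 1, 2, 4, 7, 8, 9, 12 (length 7); it appears in order in both A and B, and no longer such subsequence exists.

7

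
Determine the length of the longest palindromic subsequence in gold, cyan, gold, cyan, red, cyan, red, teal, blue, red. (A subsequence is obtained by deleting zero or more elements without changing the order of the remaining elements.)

3

Using dp[i][j] = 2 + dp[i+1][j−1] if the ends match, else max(dp[i+1][j], dp[i][j−1]):
dp[1][10] = 3. A witness is red blue red at positions 5,9,10.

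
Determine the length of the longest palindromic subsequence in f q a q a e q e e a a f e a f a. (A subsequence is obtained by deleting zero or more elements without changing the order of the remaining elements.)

9

Using dp[i][j] = 2 + dp[i+1][j−1] if the ends match, else max(dp[i+1][j], dp[i][j−1]):
dp[1][16] = 9. A witness is faaeeeaaf at positions 1,3,5,6,8,9,11,14,15.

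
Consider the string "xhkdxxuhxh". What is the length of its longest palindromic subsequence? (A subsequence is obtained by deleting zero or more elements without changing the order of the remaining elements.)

One longest palindromic subsequence is xhxxhx (positions 1,2,5,6,8,9); it reads the same forward and backward, and the interval DP gives dp[1][10] = 6.

6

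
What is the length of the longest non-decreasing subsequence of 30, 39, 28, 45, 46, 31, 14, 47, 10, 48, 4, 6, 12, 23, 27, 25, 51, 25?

One longest non-decreasing subsequence is 30, 39, 45, 46, 47, 48, 51 (positions 1,2,4,5,8,10,17), of length 7; no longer one exists.

7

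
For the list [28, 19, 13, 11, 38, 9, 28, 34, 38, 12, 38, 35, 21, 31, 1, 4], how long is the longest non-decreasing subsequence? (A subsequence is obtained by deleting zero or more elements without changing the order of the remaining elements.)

Scanning left to right, the best length ending at each element is: 28→1, 19→1, 13→1, 11→1, 38→2, 9→1, 28→2, 34→3, 38→4, 12→2, 38→5, 35→4, 21→3, 31→4, 1→1, 4→2.
So the longest non-decreasing subsequence has length 5, e.g. 28, 28, 34, 38, 38.

5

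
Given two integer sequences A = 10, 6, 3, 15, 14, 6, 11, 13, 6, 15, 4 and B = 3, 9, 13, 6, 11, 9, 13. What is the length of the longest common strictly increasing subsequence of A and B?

4

A longest common strictly increasing subsequence is 3, 6, 11, 13 (length 4); it appears in order in both A and B, and no longer such subsequence exists.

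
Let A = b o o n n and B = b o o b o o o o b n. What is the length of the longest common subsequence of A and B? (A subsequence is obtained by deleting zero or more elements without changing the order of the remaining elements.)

4

A longest common subsequence is boon (length 4); the LCS DP confirms no longer common subsequence exists.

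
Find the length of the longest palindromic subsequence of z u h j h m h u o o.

5

One longest palindromic subsequence is uhmhu (positions 2,3,6,7,8); it reads the same forward and backward, and the interval DP gives dp[1][10] = 5.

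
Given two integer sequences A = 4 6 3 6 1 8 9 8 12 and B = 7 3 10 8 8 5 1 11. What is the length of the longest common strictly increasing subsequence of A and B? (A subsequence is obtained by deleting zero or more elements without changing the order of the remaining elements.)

2

A longest common strictly increasing subsequence is 3, 8 (length 2); it appears in order in both A and B, and no longer such subsequence exists.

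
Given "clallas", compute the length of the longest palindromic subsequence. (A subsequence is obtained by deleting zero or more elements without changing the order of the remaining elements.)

4

One longest palindromic subsequence is alla (positions 3,4,5,6); it reads the same forward and backward, and the interval DP gives dp[1][7] = 4.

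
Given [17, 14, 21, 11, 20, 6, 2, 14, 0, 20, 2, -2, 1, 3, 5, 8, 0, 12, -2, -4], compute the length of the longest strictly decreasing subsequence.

9

Scanning left to right, the best length ending at each element is: 17→1, 14→2, 21→1, 11→3, 20→2, 6→4, 2→5, 14→3, 0→6, 20→2, 2→5, -2→7, 1→6, 3→5, 5→5, 8→4, 0→7, 12→4, -2→8, -4→9.
So the longest decreasing subsequence has length 9, e.g. 17, 14, 11, 6, 2, 1, 0, -2, -4.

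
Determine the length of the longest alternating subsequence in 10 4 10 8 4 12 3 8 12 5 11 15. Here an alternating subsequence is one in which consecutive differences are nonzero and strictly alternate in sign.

Track the best alternating length ending on an up-step vs a down-step at each position: up/down = 1/1, 1/2, 3/1, 3/4, 1/4, 5/1, 1/6, 7/6, 7/1, 7/8, 9/8, 9/1.
The maximum over both is 9; one such subsequence is 10, 4, 10, 8, 12, 3, 8, 5, 11.

9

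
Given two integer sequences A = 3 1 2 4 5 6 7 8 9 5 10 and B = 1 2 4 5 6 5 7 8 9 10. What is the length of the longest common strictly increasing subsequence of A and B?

9

A longest common strictly increasing subsequence is 1, 2, 4, 5, 6, 7, 8, 9, 10 (length 9); it appears in order in both A and B, and no longer such subsequence exists.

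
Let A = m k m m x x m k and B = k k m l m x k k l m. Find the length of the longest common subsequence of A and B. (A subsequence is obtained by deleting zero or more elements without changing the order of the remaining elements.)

5

A longest common subsequence is kmmxm (length 5); the LCS DP confirms no longer common subsequence exists.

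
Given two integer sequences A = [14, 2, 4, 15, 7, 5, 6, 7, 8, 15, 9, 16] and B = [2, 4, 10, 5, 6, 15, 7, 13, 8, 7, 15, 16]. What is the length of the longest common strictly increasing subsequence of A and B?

8

For each value that appears in both, track the longest common increasing run ending there.
The best achievable length is 8; one witness is 2, 4, 5, 6, 7, 8, 15, 16 (A-positions 2,3,6,7,8,9,10,12, B-positions 1,2,4,5,7,9,11,12).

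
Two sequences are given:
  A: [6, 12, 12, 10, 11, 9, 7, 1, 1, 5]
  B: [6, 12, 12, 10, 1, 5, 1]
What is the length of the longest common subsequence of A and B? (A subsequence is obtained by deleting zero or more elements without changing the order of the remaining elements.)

6

A longest common subsequence is 6, 12, 12, 10, 1, 1 (length 6); the LCS DP confirms no longer common subsequence exists.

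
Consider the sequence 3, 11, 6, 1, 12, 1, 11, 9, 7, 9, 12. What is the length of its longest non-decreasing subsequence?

One longest non-decreasing subsequence is 3, 6, 9, 9, 12 (positions 1,3,8,10,11), of length 5; no longer one exists.

5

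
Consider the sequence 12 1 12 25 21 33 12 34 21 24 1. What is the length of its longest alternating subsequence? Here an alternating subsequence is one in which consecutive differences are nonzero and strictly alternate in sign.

A longest alternating subsequence is 12, 1, 25, 21, 33, 12, 34, 21, 24, 1 (positions 1,2,4,5,6,7,8,9,10,11); its 9 consecutive differences strictly alternate in sign, and length 10 is optimal.

10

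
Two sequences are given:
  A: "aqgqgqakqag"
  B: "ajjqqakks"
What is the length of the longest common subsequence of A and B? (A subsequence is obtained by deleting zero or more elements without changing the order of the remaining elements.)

Backtracking the LCS table gives one alignment: a (A1,B1) → q (A4,B4) → q (A6,B5) → a (A7,B6) → k (A8,B8).
So the longest common subsequence has length 5.

5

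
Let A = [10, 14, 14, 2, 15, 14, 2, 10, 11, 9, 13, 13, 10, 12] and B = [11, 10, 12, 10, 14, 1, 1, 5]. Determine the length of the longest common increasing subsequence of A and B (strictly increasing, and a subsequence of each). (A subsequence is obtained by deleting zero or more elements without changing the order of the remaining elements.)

For each value that appears in both, track the longest common increasing run ending there.
The best achievable length is 2; one witness is 11, 12 (A-positions 9,14, B-positions 1,3).

2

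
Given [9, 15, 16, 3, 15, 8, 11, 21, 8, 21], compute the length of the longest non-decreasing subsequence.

Let dp[i] be the longest non-decreasing subsequence ending at position i. Then dp = [1, 2, 3, 1, 3, 2, 3, 4, 3, 5].
The maximum is 5; one witness is 9, 15, 16, 21, 21 at positions 1,2,3,8,10.

5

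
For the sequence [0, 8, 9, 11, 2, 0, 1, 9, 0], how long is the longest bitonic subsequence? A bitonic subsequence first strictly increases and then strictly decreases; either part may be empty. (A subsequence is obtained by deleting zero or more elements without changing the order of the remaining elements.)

7

Let inc[i] be the LIS ending at i and dec[i] the longest strictly decreasing subsequence starting at i. inc = [1, 2, 3, 4, 2, 1, 2, 3, 1], dec = [1, 4, 4, 4, 3, 1, 2, 2, 1].
max_i inc[i]+dec[i]−1 = 7, with one witness 0, 8, 9, 11, 2, 1, 0.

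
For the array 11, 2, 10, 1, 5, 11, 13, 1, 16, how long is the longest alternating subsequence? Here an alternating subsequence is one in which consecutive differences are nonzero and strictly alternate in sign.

Track the best alternating length ending on an up-step vs a down-step at each position: up/down = 1/1, 1/2, 3/2, 1/4, 5/4, 5/1, 5/1, 1/6, 7/1.
The maximum over both is 7; one such subsequence is 11, 2, 10, 1, 5, 1, 16.

7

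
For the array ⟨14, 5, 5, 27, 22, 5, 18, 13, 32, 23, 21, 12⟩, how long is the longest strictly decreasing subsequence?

5

Let dp[i] be the longest decreasing subsequence ending at position i. Then dp = [1, 2, 2, 1, 2, 3, 3, 4, 1, 2, 3, 5].
The maximum is 5; one witness is 27, 22, 18, 13, 12 at positions 4,5,7,8,12.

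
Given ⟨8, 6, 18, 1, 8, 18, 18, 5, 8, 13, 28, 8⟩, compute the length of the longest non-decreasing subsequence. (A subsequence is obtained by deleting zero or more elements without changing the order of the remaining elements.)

5

One longest non-decreasing subsequence is 8, 18, 18, 18, 28 (positions 1,3,6,7,11), of length 5; no longer one exists.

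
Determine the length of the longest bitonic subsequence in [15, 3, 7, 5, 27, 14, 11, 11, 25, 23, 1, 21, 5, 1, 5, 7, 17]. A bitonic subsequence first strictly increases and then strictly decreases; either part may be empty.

8

Let inc[i] be the LIS ending at i and dec[i] the longest strictly decreasing subsequence starting at i. inc = [1, 1, 2, 2, 3, 3, 3, 3, 4, 4, 1, 4, 2, 1, 2, 3, 4], dec = [5, 2, 3, 2, 6, 4, 3, 3, 5, 4, 1, 3, 2, 1, 1, 1, 1].
max_i inc[i]+dec[i]−1 = 8, with one witness 3, 7, 27, 25, 23, 21, 5, 1.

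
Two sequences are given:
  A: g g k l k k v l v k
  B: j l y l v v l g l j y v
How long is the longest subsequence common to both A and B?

Backtracking the LCS table gives one alignment: l (A4,B4) → v (A7,B6) → l (A8,B9) → v (A9,B12).
So the longest common subsequence has length 4.

4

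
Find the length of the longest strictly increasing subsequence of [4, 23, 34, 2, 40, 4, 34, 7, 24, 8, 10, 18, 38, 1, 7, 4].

Scanning left to right, the best length ending at each element is: 4→1, 23→2, 34→3, 2→1, 40→4, 4→2, 34→3, 7→3, 24→4, 8→4, 10→5, 18→6, 38→7, 1→1, 7→3, 4→2.
So the longest increasing subsequence has length 7, e.g. 2, 4, 7, 8, 10, 18, 38.

7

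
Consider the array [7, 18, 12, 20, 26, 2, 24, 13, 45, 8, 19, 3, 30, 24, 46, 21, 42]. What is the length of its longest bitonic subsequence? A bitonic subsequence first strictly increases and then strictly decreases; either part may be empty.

8

Let inc[i] be the LIS ending at i and dec[i] the longest strictly decreasing subsequence starting at i. inc = [1, 2, 2, 3, 4, 1, 4, 3, 5, 2, 4, 2, 5, 5, 6, 5, 6], dec = [2, 4, 3, 4, 5, 1, 4, 3, 4, 2, 2, 1, 3, 2, 2, 1, 1].
max_i inc[i]+dec[i]−1 = 8, with one witness 7, 18, 20, 26, 24, 13, 8, 3.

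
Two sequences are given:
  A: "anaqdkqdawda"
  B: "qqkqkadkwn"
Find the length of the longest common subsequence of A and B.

5

Backtracking the LCS table gives one alignment: q (A4,B2) → k (A6,B3) → q (A7,B4) → d (A8,B7) → w (A10,B9).
So the longest common subsequence has length 5.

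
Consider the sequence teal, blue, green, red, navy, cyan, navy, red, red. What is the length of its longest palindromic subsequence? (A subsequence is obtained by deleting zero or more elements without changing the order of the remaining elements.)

Using dp[i][j] = 2 + dp[i+1][j−1] if the ends match, else max(dp[i+1][j], dp[i][j−1]):
dp[1][9] = 5. A witness is red navy cyan navy red at positions 4,5,6,7,9.

5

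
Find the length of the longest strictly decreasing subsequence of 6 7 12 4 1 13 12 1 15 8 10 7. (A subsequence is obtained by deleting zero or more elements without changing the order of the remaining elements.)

Let dp[i] be the longest decreasing subsequence ending at position i. Then dp = [1, 1, 1, 2, 3, 1, 2, 3, 1, 3, 3, 4].
The maximum is 4; one witness is 13, 12, 8, 7 at positions 6,7,10,12.

4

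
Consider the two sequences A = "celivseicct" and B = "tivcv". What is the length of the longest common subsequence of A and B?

3

Backtracking the LCS table gives one alignment: i (A4,B2) → v (A5,B3) → c (A9,B4).
So the longest common subsequence has length 3.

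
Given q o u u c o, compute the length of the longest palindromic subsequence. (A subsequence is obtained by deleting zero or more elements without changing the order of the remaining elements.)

4

One longest palindromic subsequence is ouuo (positions 2,3,4,6); it reads the same forward and backward, and the interval DP gives dp[1][6] = 4.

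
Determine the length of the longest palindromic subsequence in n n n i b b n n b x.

6

One longest palindromic subsequence is nnbbnn (positions 2,3,5,6,7,8); it reads the same forward and backward, and the interval DP gives dp[1][10] = 6.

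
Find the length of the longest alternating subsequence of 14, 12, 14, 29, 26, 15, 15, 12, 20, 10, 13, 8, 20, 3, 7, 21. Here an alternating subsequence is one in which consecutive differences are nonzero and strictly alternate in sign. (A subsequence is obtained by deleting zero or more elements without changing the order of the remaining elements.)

Track the best alternating length ending on an up-step vs a down-step at each position: up/down = 1/1, 1/2, 3/1, 3/1, 3/4, 3/4, 3/4, 1/4, 5/4, 1/6, 7/6, 1/8, 9/4, 1/10, 11/10, 11/4.
The maximum over both is 11; one such subsequence is 14, 12, 29, 15, 20, 10, 13, 8, 20, 3, 7.

11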